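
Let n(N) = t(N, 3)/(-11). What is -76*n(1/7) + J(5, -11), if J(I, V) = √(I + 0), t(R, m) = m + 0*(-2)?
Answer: 228/11 + √5 ≈ 22.963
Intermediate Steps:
t(R, m) = m (t(R, m) = m + 0 = m)
J(I, V) = √I
n(N) = -3/11 (n(N) = 3/(-11) = 3*(-1/11) = -3/11)
-76*n(1/7) + J(5, -11) = -76*(-3/11) + √5 = 228/11 + √5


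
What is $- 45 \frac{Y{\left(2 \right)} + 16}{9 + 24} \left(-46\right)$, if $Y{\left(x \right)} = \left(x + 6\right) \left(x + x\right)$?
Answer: $\frac{33120}{11} \approx 3010.9$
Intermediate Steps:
$Y{\left(x \right)} = 2 x \left(6 + x\right)$ ($Y{\left(x \right)} = \left(6 + x\right) 2 x = 2 x \left(6 + x\right)$)
$- 45 \frac{Y{\left(2 \right)} + 16}{9 + 24} \left(-46\right) = - 45 \frac{2 \cdot 2 \left(6 + 2\right) + 16}{9 + 24} \left(-46\right) = - 45 \frac{2 \cdot 2 \cdot 8 + 16}{33} \left(-46\right) = - 45 \left(32 + 16\right) \frac{1}{33} \left(-46\right) = - 45 \cdot 48 \cdot \frac{1}{33} \left(-46\right) = \left(-45\right) \frac{16}{11} \left(-46\right) = \left(- \frac{720}{11}\right) \left(-46\right) = \frac{33120}{11}$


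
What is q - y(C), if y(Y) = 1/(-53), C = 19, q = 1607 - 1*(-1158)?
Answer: 146546/53 ≈ 2765.0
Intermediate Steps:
q = 2765 (q = 1607 + 1158 = 2765)
y(Y) = -1/53
q - y(C) = 2765 - 1*(-1/53) = 2765 + 1/53 = 146546/53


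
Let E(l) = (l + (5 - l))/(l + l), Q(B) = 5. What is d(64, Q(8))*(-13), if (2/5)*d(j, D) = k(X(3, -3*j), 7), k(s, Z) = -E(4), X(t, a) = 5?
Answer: 325/16 ≈ 20.313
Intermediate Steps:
E(l) = 5/(2*l) (E(l) = 5/((2*l)) = 5*(1/(2*l)) = 5/(2*l))
k(s, Z) = -5/8 (k(s, Z) = -5/(2*4) = -1*5/8 = -5/8)
d(j, D) = -25/16 (d(j, D) = (5/2)*(-5/8) = -25/16)
d(64, Q(8))*(-13) = -25/16*(-13) = 325/16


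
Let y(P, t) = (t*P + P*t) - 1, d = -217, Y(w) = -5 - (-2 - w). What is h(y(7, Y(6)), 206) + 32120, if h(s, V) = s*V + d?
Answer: 40349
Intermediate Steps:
Y(w) = -3 + w (Y(w) = -5 + (2 + w) = -3 + w)
y(P, t) = -1 + 2*P*t (y(P, t) = (P*t + P*t) - 1 = 2*P*t - 1 = -1 + 2*P*t)
h(s, V) = -217 + V*s (h(s, V) = s*V - 217 = V*s - 217 = -217 + V*s)
h(y(7, Y(6)), 206) + 32120 = (-217 + 206*(-1 + 2*7*(-3 + 6))) + 32120 = (-217 + 206*(-1 + 2*7*3)) + 32120 = (-217 + 206*(-1 + 42)) + 32120 = (-217 + 206*41) + 32120 = (-217 + 8446) + 32120 = 8229 + 32120 = 40349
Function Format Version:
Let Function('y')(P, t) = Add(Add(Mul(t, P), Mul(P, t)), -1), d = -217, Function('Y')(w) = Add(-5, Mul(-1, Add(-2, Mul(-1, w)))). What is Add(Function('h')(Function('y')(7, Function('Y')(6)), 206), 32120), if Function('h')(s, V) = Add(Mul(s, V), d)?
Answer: 40349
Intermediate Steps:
Function('Y')(w) = Add(-3, w) (Function('Y')(w) = Add(-5, Add(2, w)) = Add(-3, w))
Function('y')(P, t) = Add(-1, Mul(2, P, t)) (Function('y')(P, t) = Add(Add(Mul(P, t), Mul(P, t)), -1) = Add(Mul(2, P, t), -1) = Add(-1, Mul(2, P, t)))
Function('h')(s, V) = Add(-217, Mul(V, s)) (Function('h')(s, V) = Add(Mul(s, V), -217) = Add(Mul(V, s), -217) = Add(-217, Mul(V, s)))
Add(Function('h')(Function('y')(7, Function('Y')(6)), 206), 32120) = Add(Add(-217, Mul(206, Add(-1, Mul(2, 7, Add(-3, 6))))), 32120) = Add(Add(-217, Mul(206, Add(-1, Mul(2, 7, 3)))), 32120) = Add(Add(-217, Mul(206, Add(-1, 42))), 32120) = Add(Add(-217, Mul(206, 41)), 32120) = Add(Add(-217, 8446), 32120) = Add(8229, 32120) = 40349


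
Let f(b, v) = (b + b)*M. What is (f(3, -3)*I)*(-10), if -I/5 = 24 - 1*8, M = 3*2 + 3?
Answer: 43200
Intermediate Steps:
M = 9 (M = 6 + 3 = 9)
f(b, v) = 18*b (f(b, v) = (b + b)*9 = (2*b)*9 = 18*b)
I = -80 (I = -5*(24 - 1*8) = -5*(24 - 8) = -5*16 = -80)
(f(3, -3)*I)*(-10) = ((18*3)*(-80))*(-10) = (54*(-80))*(-10) = -4320*(-10) = 43200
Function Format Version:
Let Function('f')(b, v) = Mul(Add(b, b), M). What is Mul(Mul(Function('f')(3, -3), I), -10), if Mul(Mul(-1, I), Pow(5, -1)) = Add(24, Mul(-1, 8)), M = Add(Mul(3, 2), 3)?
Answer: 43200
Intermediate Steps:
M = 9 (M = Add(6, 3) = 9)
Function('f')(b, v) = Mul(18, b) (Function('f')(b, v) = Mul(Add(b, b), 9) = Mul(Mul(2, b), 9) = Mul(18, b))
I = -80 (I = Mul(-5, Add(24, Mul(-1, 8))) = Mul(-5, Add(24, -8)) = Mul(-5, 16) = -80)
Mul(Mul(Function('f')(3, -3), I), -10) = Mul(Mul(Mul(18, 3), -80), -10) = Mul(Mul(54, -80), -10) = Mul(-4320, -10) = 43200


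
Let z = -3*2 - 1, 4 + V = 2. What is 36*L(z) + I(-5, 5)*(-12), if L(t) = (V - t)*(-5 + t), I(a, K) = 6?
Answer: -2232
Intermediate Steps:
V = -2 (V = -4 + 2 = -2)
z = -7 (z = -6 - 1 = -7)
L(t) = (-5 + t)*(-2 - t) (L(t) = (-2 - t)*(-5 + t) = (-5 + t)*(-2 - t))
36*L(z) + I(-5, 5)*(-12) = 36*(10 - 1*(-7)² + 3*(-7)) + 6*(-12) = 36*(10 - 1*49 - 21) - 72 = 36*(10 - 49 - 21) - 72 = 36*(-60) - 72 = -2160 - 72 = -2232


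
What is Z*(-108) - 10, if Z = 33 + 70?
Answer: -11134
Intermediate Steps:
Z = 103
Z*(-108) - 10 = 103*(-108) - 10 = -11124 - 10 = -11134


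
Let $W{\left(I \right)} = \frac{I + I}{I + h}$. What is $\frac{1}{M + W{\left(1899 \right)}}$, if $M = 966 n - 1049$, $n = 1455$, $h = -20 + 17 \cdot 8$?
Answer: $\frac{2015}{2830033013} \approx 7.1201 \cdot 10^{-7}$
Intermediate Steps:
$h = 116$ ($h = -20 + 136 = 116$)
$M = 1404481$ ($M = 966 \cdot 1455 - 1049 = 1405530 - 1049 = 1404481$)
$W{\left(I \right)} = \frac{2 I}{116 + I}$ ($W{\left(I \right)} = \frac{I + I}{I + 116} = \frac{2 I}{116 + I}$)
$\frac{1}{M + W{\left(1899 \right)}} = \frac{1}{1404481 + 2 \cdot 1899 \frac{1}{116 + 1899}} = \frac{1}{1404481 + 2 \cdot 1899 \cdot \frac{1}{2015}} = \frac{1}{1404481 + \frac{3798}{2015}} = \frac{1}{\frac{2830033013}{2015}} = \frac{2015}{2830033013}$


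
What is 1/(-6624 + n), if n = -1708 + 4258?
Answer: -1/4074 ≈ -0.00024546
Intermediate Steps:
n = 2550
1/(-6624 + n) = 1/(-6624 + 2550) = 1/(-4074) = -1/4074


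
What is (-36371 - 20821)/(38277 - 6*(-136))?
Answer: -19064/13031 ≈ -1.4630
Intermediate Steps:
(-36371 - 20821)/(38277 - 6*(-136)) = -57192/(38277 + 816) = -57192/39093 = -57192*1/39093 = -19064/13031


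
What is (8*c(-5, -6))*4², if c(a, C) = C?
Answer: -768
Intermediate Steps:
(8*c(-5, -6))*4² = (8*(-6))*4² = -48*16 = -768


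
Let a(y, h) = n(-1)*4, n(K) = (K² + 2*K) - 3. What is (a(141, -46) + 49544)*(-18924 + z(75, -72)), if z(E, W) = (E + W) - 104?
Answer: -942270200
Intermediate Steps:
z(E, W) = -104 + E + W
n(K) = -3 + K² + 2*K
a(y, h) = -16 (a(y, h) = (-3 + (-1)² + 2*(-1))*4 = (-3 + 1 - 2)*4 = -4*4 = -16)
(a(141, -46) + 49544)*(-18924 + z(75, -72)) = (-16 + 49544)*(-18924 + (-104 + 75 - 72)) = 49528*(-18924 - 101) = 49528*(-19025) = -942270200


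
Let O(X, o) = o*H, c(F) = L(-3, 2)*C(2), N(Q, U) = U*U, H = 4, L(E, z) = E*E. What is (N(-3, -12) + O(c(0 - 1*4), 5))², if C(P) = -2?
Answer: 26896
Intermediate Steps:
L(E, z) = E²
N(Q, U) = U²
c(F) = -18 (c(F) = (-3)²*(-2) = 9*(-2) = -18)
O(X, o) = 4*o (O(X, o) = o*4 = 4*o)
(N(-3, -12) + O(c(0 - 1*4), 5))² = ((-12)² + 4*5)² = (144 + 20)² = 164² = 26896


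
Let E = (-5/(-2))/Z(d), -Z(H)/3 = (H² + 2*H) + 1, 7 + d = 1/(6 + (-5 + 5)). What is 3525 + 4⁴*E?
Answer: 862089/245 ≈ 3518.7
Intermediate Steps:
d = -41/6 (d = -7 + 1/(6 + (-5 + 5)) = -7 + 1/(6 + 0) = -7 + 1/6 = -7 + ⅙ = -41/6 ≈ -6.8333)
Z(H) = -3 - 6*H - 3*H² (Z(H) = -3*((H² + 2*H) + 1) = -3*(1 + H² + 2*H) = -3 - 6*H - 3*H²)
E = -6/245 (E = (-5/(-2))/(-3 - 6*(-41/6) - 3*(-41/6)²) = (-5*(-½))/(-3 + 41 - 3*1681/36) = 5/(2*(-3 + 41 - 1681/12)) = 5/(2*(-1225/12)) = (5/2)*(-12/1225) = -6/245 ≈ -0.024490)
3525 + 4⁴*E = 3525 + 4⁴*(-6/245) = 3525 + 256*(-6/245) = 3525 - 1536/245 = 862089/245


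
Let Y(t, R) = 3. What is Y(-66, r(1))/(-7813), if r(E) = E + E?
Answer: -3/7813 ≈ -0.00038398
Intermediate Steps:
r(E) = 2*E
Y(-66, r(1))/(-7813) = 3/(-7813) = 3*(-1/7813) = -3/7813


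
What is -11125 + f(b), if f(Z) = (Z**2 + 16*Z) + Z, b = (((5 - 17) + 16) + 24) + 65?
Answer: -895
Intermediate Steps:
b = 93 (b = ((-12 + 16) + 24) + 65 = (4 + 24) + 65 = 28 + 65 = 93)
f(Z) = Z**2 + 17*Z
-11125 + f(b) = -11125 + 93*(17 + 93) = -11125 + 93*110 = -11125 + 10230 = -895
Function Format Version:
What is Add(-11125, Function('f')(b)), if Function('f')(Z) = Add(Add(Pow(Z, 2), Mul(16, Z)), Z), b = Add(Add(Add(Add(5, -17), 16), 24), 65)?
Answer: -895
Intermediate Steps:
b = 93 (b = Add(Add(Add(-12, 16), 24), 65) = Add(Add(4, 24), 65) = Add(28, 65) = 93)
Function('f')(Z) = Add(Pow(Z, 2), Mul(17, Z))
Add(-11125, Function('f')(b)) = Add(-11125, Mul(93, Add(17, 93))) = Add(-11125, Mul(93, 110)) = Add(-11125, 10230) = -895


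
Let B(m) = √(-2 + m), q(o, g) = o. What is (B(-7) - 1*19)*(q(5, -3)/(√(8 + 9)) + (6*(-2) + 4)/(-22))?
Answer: -(19 - 3*I)*(68 + 55*√17)/187 ≈ -29.95 + 4.7289*I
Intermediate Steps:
(B(-7) - 1*19)*(q(5, -3)/(√(8 + 9)) + (6*(-2) + 4)/(-22)) = (√(-2 - 7) - 1*19)*(5/(√(8 + 9)) + (6*(-2) + 4)/(-22)) = (√(-9) - 19)*(5/(√17) + (-12 + 4)*(-1/22)) = (3*I - 19)*(5*(√17/17) - 8*(-1/22)) = (-19 + 3*I)*(5*√17/17 + 4/11) = (-19 + 3*I)*(4/11 + 5*√17/17)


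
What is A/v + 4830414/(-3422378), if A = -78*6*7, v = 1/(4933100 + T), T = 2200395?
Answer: -39989339785533387/1711189 ≈ -2.3369e+10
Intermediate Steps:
v = 1/7133495 (v = 1/(4933100 + 2200395) = 1/7133495 ≈ 1.4018e-7)
A = -3276 (A = -468*7 = -3276)
A/v + 4830414/(-3422378) = -3276/1/7133495 + 4830414/(-3422378) = -3276*7133495 + 4830414*(-1/3422378) = -23369329620 - 2415207/1711189 = -39989339785533387/1711189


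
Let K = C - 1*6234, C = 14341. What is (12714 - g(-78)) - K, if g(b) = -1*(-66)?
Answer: 4541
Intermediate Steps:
g(b) = 66
K = 8107 (K = 14341 - 1*6234 = 14341 - 6234 = 8107)
(12714 - g(-78)) - K = (12714 - 1*66) - 1*8107 = (12714 - 66) - 8107 = 12648 - 8107 = 4541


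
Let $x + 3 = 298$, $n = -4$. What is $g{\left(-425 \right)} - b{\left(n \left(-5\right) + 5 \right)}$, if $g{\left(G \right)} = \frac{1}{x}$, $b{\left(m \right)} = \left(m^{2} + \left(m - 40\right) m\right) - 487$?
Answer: $\frac{69916}{295} \approx 237.0$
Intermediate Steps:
$x = 295$ ($x = -3 + 298 = 295$)
$b{\left(m \right)} = -487 + m^{2} + m \left(-40 + m\right)$ ($b{\left(m \right)} = \left(m^{2} + \left(-40 + m\right) m\right) - 487 = \left(m^{2} + m \left(-40 + m\right)\right) - 487 = -487 + m^{2} + m \left(-40 + m\right)$)
$g{\left(G \right)} = \frac{1}{295}$
$g{\left(-425 \right)} - b{\left(n \left(-5\right) + 5 \right)} = \frac{1}{295} - \left(-487 - 40 \left(\left(-4\right) \left(-5\right) + 5\right) + 2 \left(\left(-4\right) \left(-5\right) + 5\right)^{2}\right) = \frac{1}{295} - \left(-487 - 40 \left(20 + 5\right) + 2 \left(20 + 5\right)^{2}\right) = \frac{1}{295} - \left(-487 - 1000 + 2 \cdot 25^{2}\right) = \frac{1}{295} - \left(-487 - 1000 + 2 \cdot 625\right) = \frac{1}{295} - \left(-487 - 1000 + 1250\right) = \frac{1}{295} - -237 = \frac{1}{295} + 237 = \frac{69916}{295}$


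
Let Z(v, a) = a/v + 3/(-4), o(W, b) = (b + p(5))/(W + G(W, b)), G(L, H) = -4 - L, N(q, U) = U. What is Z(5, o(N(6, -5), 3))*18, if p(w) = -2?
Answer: -72/5 ≈ -14.400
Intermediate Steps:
o(W, b) = ½ - b/4 (o(W, b) = (b - 2)/(W + (-4 - W)) = (-2 + b)/(-4) = (-2 + b)*(-¼) = ½ - b/4)
Z(v, a) = -¾ + a/v (Z(v, a) = a/v + 3*(-¼) = a/v - ¾ = -¾ + a/v)
Z(5, o(N(6, -5), 3))*18 = (-¾ + (½ - ¼*3)/5)*18 = (-¾ + (½ - ¾)*(⅕))*18 = (-¾ - ¼*⅕)*18 = (-¾ - 1/20)*18 = -⅘*18 = -72/5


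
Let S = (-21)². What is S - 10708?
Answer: -10267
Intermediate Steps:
S = 441
S - 10708 = 441 - 10708 = -10267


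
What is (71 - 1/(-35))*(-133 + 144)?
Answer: 27346/35 ≈ 781.31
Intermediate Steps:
(71 - 1/(-35))*(-133 + 144) = (71 - 1*(-1/35))*11 = (71 + 1/35)*11 = (2486/35)*11 = 27346/35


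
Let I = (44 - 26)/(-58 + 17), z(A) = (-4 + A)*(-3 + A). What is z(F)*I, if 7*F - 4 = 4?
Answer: -4680/2009 ≈ -2.3295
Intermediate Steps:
F = 8/7 (F = 4/7 + (1/7)*4 = 4/7 + 4/7 = 8/7 ≈ 1.1429)
I = -18/41 (I = 18/(-41) = 18*(-1/41) = -18/41 ≈ -0.43902)
z(F)*I = (12 + (8/7)**2 - 7*8/7)*(-18/41) = (12 + 64/49 - 8)*(-18/41) = (260/49)*(-18/41) = -4680/2009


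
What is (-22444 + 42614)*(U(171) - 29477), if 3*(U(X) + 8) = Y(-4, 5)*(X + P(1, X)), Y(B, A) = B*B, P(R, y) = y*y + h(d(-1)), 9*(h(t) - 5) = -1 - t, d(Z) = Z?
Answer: 7709316890/3 ≈ 2.5698e+9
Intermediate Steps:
h(t) = 44/9 - t/9 (h(t) = 5 + (-1 - t)/9 = 5 + (-⅑ - t/9) = 44/9 - t/9)
P(R, y) = 5 + y² (P(R, y) = y*y + (44/9 - ⅑*(-1)) = y² + (44/9 + ⅑) = y² + 5 = 5 + y²)
Y(B, A) = B²
U(X) = 56/3 + 16*X/3 + 16*X²/3 (U(X) = -8 + ((-4)²*(X + (5 + X²)))/3 = -8 + (16*(5 + X + X²))/3 = -8 + (80 + 16*X + 16*X²)/3 = -8 + (80/3 + 16*X/3 + 16*X²/3) = 56/3 + 16*X/3 + 16*X²/3)
(-22444 + 42614)*(U(171) - 29477) = (-22444 + 42614)*((56/3 + (16/3)*171 + (16/3)*171²) - 29477) = 20170*((56/3 + 912 + (16/3)*29241) - 29477) = 20170*((56/3 + 912 + 155952) - 29477) = 20170*(470648/3 - 29477) = 20170*(382217/3) = 7709316890/3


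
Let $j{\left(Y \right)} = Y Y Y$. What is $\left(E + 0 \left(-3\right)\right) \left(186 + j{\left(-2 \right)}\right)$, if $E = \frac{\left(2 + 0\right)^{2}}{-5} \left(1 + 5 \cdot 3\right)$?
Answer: $- \frac{11392}{5} \approx -2278.4$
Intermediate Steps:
$j{\left(Y \right)} = Y^{3}$ ($j{\left(Y \right)} = Y^{2} Y = Y^{3}$)
$E = - \frac{64}{5}$ ($E = 2^{2} \left(- \frac{1}{5}\right) \left(1 + 15\right) = 4 \left(- \frac{1}{5}\right) 16 = \left(- \frac{4}{5}\right) 16 = - \frac{64}{5} \approx -12.8$)
$\left(E + 0 \left(-3\right)\right) \left(186 + j{\left(-2 \right)}\right) = \left(- \frac{64}{5} + 0 \left(-3\right)\right) \left(186 + \left(-2\right)^{3}\right) = \left(- \frac{64}{5} + 0\right) \left(186 - 8\right) = \left(- \frac{64}{5}\right) 178 = - \frac{11392}{5}$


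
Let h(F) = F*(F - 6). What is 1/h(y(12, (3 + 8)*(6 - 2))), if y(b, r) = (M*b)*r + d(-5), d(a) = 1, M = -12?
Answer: 1/40170235 ≈ 2.4894e-8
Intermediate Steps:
y(b, r) = 1 - 12*b*r (y(b, r) = (-12*b)*r + 1 = -12*b*r + 1 = 1 - 12*b*r)
h(F) = F*(-6 + F)
1/h(y(12, (3 + 8)*(6 - 2))) = 1/((1 - 12*12*(3 + 8)*(6 - 2))*(-6 + (1 - 12*12*(3 + 8)*(6 - 2)))) = 1/((1 - 12*12*11*4)*(-6 + (1 - 12*12*11*4))) = 1/((1 - 12*12*44)*(-6 + (1 - 12*12*44))) = 1/((1 - 6336)*(-6 + (1 - 6336))) = 1/(-6335*(-6 - 6335)) = 1/(-6335*(-6341)) = 1/40170235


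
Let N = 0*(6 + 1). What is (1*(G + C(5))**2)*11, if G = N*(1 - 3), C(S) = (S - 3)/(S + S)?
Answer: 11/25 ≈ 0.44000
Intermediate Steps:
N = 0 (N = 0*7 = 0)
C(S) = (-3 + S)/(2*S) (C(S) = (-3 + S)/((2*S)) = (-3 + S)*(1/(2*S)) = (-3 + S)/(2*S))
G = 0 (G = 0*(1 - 3) = 0*(-2) = 0)
(1*(G + C(5))**2)*11 = (1*(0 + (1/2)*(-3 + 5)/5)**2)*11 = (1*(0 + (1/2)*(1/5)*2)**2)*11 = (1*(0 + 1/5)**2)*11 = (1*(1/5)**2)*11 = (1*(1/25))*11 = (1/25)*11 = 11/25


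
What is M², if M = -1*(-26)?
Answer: 676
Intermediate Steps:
M = 26
M² = 26² = 676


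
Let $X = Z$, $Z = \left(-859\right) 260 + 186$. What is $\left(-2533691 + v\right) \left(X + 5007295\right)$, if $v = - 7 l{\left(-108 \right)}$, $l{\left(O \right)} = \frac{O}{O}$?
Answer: $-12121568483418$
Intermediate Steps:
$Z = -223154$ ($Z = -223340 + 186 = -223154$)
$X = -223154$
$l{\left(O \right)} = 1$
$v = -7$ ($v = \left(-7\right) 1 = -7$)
$\left(-2533691 + v\right) \left(X + 5007295\right) = \left(-2533691 - 7\right) \left(-223154 + 5007295\right) = \left(-2533698\right) 4784141 = -12121568483418$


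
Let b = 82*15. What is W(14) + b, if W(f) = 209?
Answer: 1439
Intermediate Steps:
b = 1230
W(14) + b = 209 + 1230 = 1439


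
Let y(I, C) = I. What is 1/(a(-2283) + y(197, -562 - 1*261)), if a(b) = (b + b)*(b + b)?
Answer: 1/20848553 ≈ 4.7965e-8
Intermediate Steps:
a(b) = 4*b² (a(b) = (2*b)*(2*b) = 4*b²)
1/(a(-2283) + y(197, -562 - 1*261)) = 1/(4*(-2283)² + 197) = 1/(4*5212089 + 197) = 1/(20848356 + 197) = 1/20848553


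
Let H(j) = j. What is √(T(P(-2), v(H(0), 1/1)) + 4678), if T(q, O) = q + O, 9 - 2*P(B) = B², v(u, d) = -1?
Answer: 7*√382/2 ≈ 68.407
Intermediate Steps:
P(B) = 9/2 - B²/2
T(q, O) = O + q
√(T(P(-2), v(H(0), 1/1)) + 4678) = √((-1 + (9/2 - ½*(-2)²)) + 4678) = √((-1 + (9/2 - ½*4)) + 4678) = √((-1 + (9/2 - 2)) + 4678) = √((-1 + 5/2) + 4678) = √(3/2 + 4678) = √(9359/2) = 7*√382/2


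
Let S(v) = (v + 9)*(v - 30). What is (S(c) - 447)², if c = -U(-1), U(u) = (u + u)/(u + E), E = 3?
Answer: 543169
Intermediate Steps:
U(u) = 2*u/(3 + u) (U(u) = (u + u)/(u + 3) = (2*u)/(3 + u) = 2*u/(3 + u))
c = 1 (c = -2*(-1)/(3 - 1) = -2*(-1)/2 = -1*(-1) = 1)
S(v) = (-30 + v)*(9 + v) (S(v) = (9 + v)*(-30 + v) = (-30 + v)*(9 + v))
(S(c) - 447)² = ((-270 + 1² - 21*1) - 447)² = ((-270 + 1 - 21) - 447)² = (-290 - 447)² = (-737)² = 543169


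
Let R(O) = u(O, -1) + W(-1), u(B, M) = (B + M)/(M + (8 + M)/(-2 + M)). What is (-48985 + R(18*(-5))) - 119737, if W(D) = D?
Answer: -1686957/10 ≈ -1.6870e+5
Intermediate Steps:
u(B, M) = (B + M)/(M + (8 + M)/(-2 + M))
R(O) = -7/10 - 3*O/10 (R(O) = ((-1)² - 2*O - 2*(-1) + O*(-1))/(8 + (-1)² - 1*(-1)) - 1 = (1 - 2*O + 2 - O)/(8 + 1 + 1) - 1 = (3 - 3*O)/10 - 1 = (3/10 - 3*O/10) - 1 = -7/10 - 3*O/10)
(-48985 + R(18*(-5))) - 119737 = (-48985 + (-7/10 - 27*(-5)/5)) - 119737 = (-48985 + (-7/10 - 3/10*(-90))) - 119737 = (-48985 + (-7/10 + 27)) - 119737 = (-48985 + 263/10) - 119737 = -489587/10 - 119737 = -1686957/10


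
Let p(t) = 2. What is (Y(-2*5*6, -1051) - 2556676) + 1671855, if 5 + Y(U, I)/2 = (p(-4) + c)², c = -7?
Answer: -884781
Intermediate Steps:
Y(U, I) = 40 (Y(U, I) = -10 + 2*(2 - 7)² = -10 + 2*(-5)² = -10 + 2*25 = -10 + 50 = 40)
(Y(-2*5*6, -1051) - 2556676) + 1671855 = (40 - 2556676) + 1671855 = -2556636 + 1671855 = -884781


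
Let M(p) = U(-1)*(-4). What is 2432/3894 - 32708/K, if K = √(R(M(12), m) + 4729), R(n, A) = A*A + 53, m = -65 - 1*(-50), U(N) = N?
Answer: 1216/1947 - 32708*√5007/5007 ≈ -461.61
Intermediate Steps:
M(p) = 4 (M(p) = -1*(-4) = 4)
m = -15 (m = -65 + 50 = -15)
R(n, A) = 53 + A² (R(n, A) = A² + 53 = 53 + A²)
K = √5007 (K = √((53 + (-15)²) + 4729) = √((53 + 225) + 4729) = √(278 + 4729) = √5007 ≈ 70.760)
2432/3894 - 32708/K = 2432/3894 - 32708*√5007/5007 = 2432*(1/3894) - 32708*√5007/5007 = 1216/1947 - 32708*√5007/5007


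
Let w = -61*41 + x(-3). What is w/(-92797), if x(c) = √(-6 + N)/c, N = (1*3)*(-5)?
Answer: 2501/92797 + I*√21/278391 ≈ 0.026951 + 1.6461e-5*I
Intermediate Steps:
N = -15 (N = 3*(-5) = -15)
x(c) = I*√21/c (x(c) = √(-6 - 15)/c = √(-21)/c = (I*√21)/c = I*√21/c)
w = -2501 - I*√21/3 (w = -61*41 + I*√21/(-3) = -2501 + I*√21*(-⅓) = -2501 - I*√21/3 ≈ -2501.0 - 1.5275*I)
w/(-92797) = (-2501 - I*√21/3)/(-92797) = (-2501 - I*√21/3)*(-1/92797) = 2501/92797 + I*√21/278391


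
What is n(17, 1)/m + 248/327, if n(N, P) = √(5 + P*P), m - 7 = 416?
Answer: 248/327 + √6/423 ≈ 0.76420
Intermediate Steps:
m = 423 (m = 7 + 416 = 423)
n(N, P) = √(5 + P²)
n(17, 1)/m + 248/327 = √(5 + 1²)/423 + 248/327 = √(5 + 1)*(1/423) + 248*(1/327) = √6*(1/423) + 248/327 = √6/423 + 248/327 = 248/327 + √6/423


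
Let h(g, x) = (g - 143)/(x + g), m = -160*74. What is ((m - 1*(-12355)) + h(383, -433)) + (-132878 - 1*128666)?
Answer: -1305169/5 ≈ -2.6103e+5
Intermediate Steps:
m = -11840
h(g, x) = (-143 + g)/(g + x)
((m - 1*(-12355)) + h(383, -433)) + (-132878 - 1*128666) = ((-11840 - 1*(-12355)) + (-143 + 383)/(383 - 433)) + (-132878 - 1*128666) = ((-11840 + 12355) + 240/(-50)) + (-132878 - 128666) = (515 - 1/50*240) - 261544 = (515 - 24/5) - 261544 = 2551/5 - 261544 = -1305169/5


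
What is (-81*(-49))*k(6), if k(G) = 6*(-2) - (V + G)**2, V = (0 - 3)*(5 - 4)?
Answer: -83349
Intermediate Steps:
V = -3 (V = -3*1 = -3)
k(G) = -12 - (-3 + G)**2 (k(G) = 6*(-2) - (-3 + G)**2 = -12 - (-3 + G)**2)
(-81*(-49))*k(6) = (-81*(-49))*(-12 - (-3 + 6)**2) = 3969*(-12 - 1*3**2) = 3969*(-12 - 1*9) = 3969*(-12 - 9) = 3969*(-21) = -83349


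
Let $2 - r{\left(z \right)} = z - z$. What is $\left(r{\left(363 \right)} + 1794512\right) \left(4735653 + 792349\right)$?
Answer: $9920076981028$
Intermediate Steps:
$r{\left(z \right)} = 2$ ($r{\left(z \right)} = 2 - \left(z - z\right) = 2 - 0 = 2 + 0 = 2$)
$\left(r{\left(363 \right)} + 1794512\right) \left(4735653 + 792349\right) = \left(2 + 1794512\right) \left(4735653 + 792349\right) = 1794514 \cdot 5528002 = 9920076981028$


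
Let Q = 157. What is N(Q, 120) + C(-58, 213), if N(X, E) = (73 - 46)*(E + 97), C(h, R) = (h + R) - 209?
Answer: 5805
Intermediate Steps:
C(h, R) = -209 + R + h (C(h, R) = (R + h) - 209 = -209 + R + h)
N(X, E) = 2619 + 27*E (N(X, E) = 27*(97 + E) = 2619 + 27*E)
N(Q, 120) + C(-58, 213) = (2619 + 27*120) + (-209 + 213 - 58) = (2619 + 3240) - 54 = 5859 - 54 = 5805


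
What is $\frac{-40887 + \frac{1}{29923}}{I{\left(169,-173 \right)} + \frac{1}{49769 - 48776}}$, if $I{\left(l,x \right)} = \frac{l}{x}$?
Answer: $\frac{52544315495325}{1254102853} \approx 41898.0$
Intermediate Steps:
$\frac{-40887 + \frac{1}{29923}}{I{\left(169,-173 \right)} + \frac{1}{49769 - 48776}} = \frac{-40887 + \frac{1}{29923}}{\frac{169}{-173} + \frac{1}{49769 - 48776}} = \frac{-40887 + \frac{1}{29923}}{169 \left(- \frac{1}{173}\right) + \frac{1}{993}} = - \frac{1223461700}{29923 \left(- \frac{169}{173} + \frac{1}{993}\right)} = - \frac{1223461700}{29923 \left(- \frac{167644}{171789}\right)} = \left(- \frac{1223461700}{29923}\right) \left(- \frac{171789}{167644}\right) = \frac{52544315495325}{1254102853}$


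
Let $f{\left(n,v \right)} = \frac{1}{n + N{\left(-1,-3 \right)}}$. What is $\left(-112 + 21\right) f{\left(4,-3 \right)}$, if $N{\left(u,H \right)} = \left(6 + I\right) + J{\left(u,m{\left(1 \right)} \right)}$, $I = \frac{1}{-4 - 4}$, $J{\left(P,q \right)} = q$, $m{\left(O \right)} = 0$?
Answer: $- \frac{728}{79} \approx -9.2152$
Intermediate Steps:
$I = - \frac{1}{8}$ ($I = \frac{1}{-8} = - \frac{1}{8} \approx -0.125$)
$N{\left(u,H \right)} = \frac{47}{8}$ ($N{\left(u,H \right)} = \left(6 - \frac{1}{8}\right) + 0 = \frac{47}{8} + 0 = \frac{47}{8}$)
$f{\left(n,v \right)} = \frac{1}{\frac{47}{8} + n}$ ($f{\left(n,v \right)} = \frac{1}{n + \frac{47}{8}} = \frac{1}{\frac{47}{8} + n}$)
$\left(-112 + 21\right) f{\left(4,-3 \right)} = \left(-112 + 21\right) \frac{8}{47 + 8 \cdot 4} = - 91 \frac{8}{47 + 32} = - 91 \cdot \frac{8}{79} = - 91 \cdot 8 \cdot \frac{1}{79} = \left(-91\right) \frac{8}{79} = - \frac{728}{79}$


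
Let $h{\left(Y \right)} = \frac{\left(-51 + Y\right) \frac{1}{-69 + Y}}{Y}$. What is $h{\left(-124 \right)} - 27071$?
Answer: $- \frac{647863347}{23932} \approx -27071.0$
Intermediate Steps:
$h{\left(Y \right)} = \frac{-51 + Y}{Y \left(-69 + Y\right)}$ ($h{\left(Y \right)} = \frac{\frac{1}{-69 + Y} \left(-51 + Y\right)}{Y} = \frac{-51 + Y}{Y \left(-69 + Y\right)}$)
$h{\left(-124 \right)} - 27071 = \frac{-51 - 124}{\left(-124\right) \left(-69 - 124\right)} - 27071 = \left(- \frac{1}{124}\right) \frac{1}{-193} \left(-175\right) - 27071 = \left(- \frac{1}{124}\right) \left(- \frac{1}{193}\right) \left(-175\right) - 27071 = - \frac{175}{23932} - 27071 = - \frac{647863347}{23932}$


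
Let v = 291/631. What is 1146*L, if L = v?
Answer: 333486/631 ≈ 528.50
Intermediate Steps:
v = 291/631 (v = 291*(1/631) = 291/631 ≈ 0.46117)
L = 291/631 ≈ 0.46117
1146*L = 1146*(291/631) = 333486/631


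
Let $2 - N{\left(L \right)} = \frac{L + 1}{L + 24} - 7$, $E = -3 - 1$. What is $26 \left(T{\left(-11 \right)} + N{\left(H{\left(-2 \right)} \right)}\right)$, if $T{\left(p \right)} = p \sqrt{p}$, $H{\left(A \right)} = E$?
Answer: $\frac{2379}{10} - 286 i \sqrt{11} \approx 237.9 - 948.55 i$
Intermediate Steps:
$E = -4$
$H{\left(A \right)} = -4$
$T{\left(p \right)} = p^{\frac{3}{2}}$
$N{\left(L \right)} = 9 - \frac{1 + L}{24 + L}$ ($N{\left(L \right)} = 2 - \left(\frac{L + 1}{L + 24} - 7\right) = 2 - \left(\frac{1 + L}{24 + L} - 7\right) = 2 - \left(-7 + \frac{1 + L}{24 + L}\right) = 9 - \frac{1 + L}{24 + L}$)
$26 \left(T{\left(-11 \right)} + N{\left(H{\left(-2 \right)} \right)}\right) = 26 \left(\left(-11\right)^{\frac{3}{2}} + \frac{215 + 8 \left(-4\right)}{24 - 4}\right) = 26 \left(- 11 i \sqrt{11} + \frac{215 - 32}{20}\right) = 26 \left(- 11 i \sqrt{11} + \frac{1}{20} \cdot 183\right) = 26 \left(- 11 i \sqrt{11} + \frac{183}{20}\right) = 26 \left(\frac{183}{20} - 11 i \sqrt{11}\right) = \frac{2379}{10} - 286 i \sqrt{11}$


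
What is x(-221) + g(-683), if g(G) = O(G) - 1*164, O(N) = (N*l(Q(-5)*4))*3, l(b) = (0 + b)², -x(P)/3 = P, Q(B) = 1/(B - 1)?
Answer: -1235/3 ≈ -411.67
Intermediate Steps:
Q(B) = 1/(-1 + B)
x(P) = -3*P
l(b) = b²
O(N) = 4*N/3 (O(N) = (N*(4/(-1 - 5))²)*3 = (N*(4/(-6))²)*3 = (N*(-⅙*4)²)*3 = (N*(-⅔)²)*3 = (N*(4/9))*3 = (4*N/9)*3 = 4*N/3)
g(G) = -164 + 4*G/3 (g(G) = 4*G/3 - 1*164 = 4*G/3 - 164 = -164 + 4*G/3)
x(-221) + g(-683) = -3*(-221) + (-164 + (4/3)*(-683)) = 663 + (-164 - 2732/3) = 663 - 3224/3 = -1235/3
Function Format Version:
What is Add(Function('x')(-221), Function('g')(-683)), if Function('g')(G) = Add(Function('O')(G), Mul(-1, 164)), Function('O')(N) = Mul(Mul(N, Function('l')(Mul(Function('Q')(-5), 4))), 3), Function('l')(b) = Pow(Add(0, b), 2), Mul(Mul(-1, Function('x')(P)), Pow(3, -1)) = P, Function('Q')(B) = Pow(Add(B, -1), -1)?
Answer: Rational(-1235, 3) ≈ -411.67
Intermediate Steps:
Function('Q')(B) = Pow(Add(-1, B), -1)
Function('x')(P) = Mul(-3, P)
Function('l')(b) = Pow(b, 2)
Function('O')(N) = Mul(Rational(4, 3), N) (Function('O')(N) = Mul(Mul(N, Pow(Mul(Pow(Add(-1, -5), -1), 4), 2)), 3) = Mul(Mul(N, Pow(Mul(Pow(-6, -1), 4), 2)), 3) = Mul(Mul(N, Pow(Mul(Rational(-1, 6), 4), 2)), 3) = Mul(Mul(N, Pow(Rational(-2, 3), 2)), 3) = Mul(Mul(N, Rational(4, 9)), 3) = Mul(Mul(Rational(4, 9), N), 3) = Mul(Rational(4, 3), N))
Function('g')(G) = Add(-164, Mul(Rational(4, 3), G)) (Function('g')(G) = Add(Mul(Rational(4, 3), G), Mul(-1, 164)) = Add(Mul(Rational(4, 3), G), -164) = Add(-164, Mul(Rational(4, 3), G)))
Add(Function('x')(-221), Function('g')(-683)) = Add(Mul(-3, -221), Add(-164, Mul(Rational(4, 3), -683))) = Add(663, Add(-164, Rational(-2732, 3))) = Add(663, Rational(-3224, 3)) = Rational(-1235, 3)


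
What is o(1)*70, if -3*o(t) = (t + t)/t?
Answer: -140/3 ≈ -46.667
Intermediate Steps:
o(t) = -2/3 (o(t) = -(t + t)/(3*t) = -2*t/(3*t) = -1/3*2 = -2/3)
o(1)*70 = -2/3*70 = -140/3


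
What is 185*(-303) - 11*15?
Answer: -56220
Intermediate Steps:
185*(-303) - 11*15 = -56055 - 165 = -56220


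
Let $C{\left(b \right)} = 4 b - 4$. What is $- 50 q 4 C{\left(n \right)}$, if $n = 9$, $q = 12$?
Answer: $-76800$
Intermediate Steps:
$C{\left(b \right)} = -4 + 4 b$
$- 50 q 4 C{\left(n \right)} = - 50 \cdot 12 \cdot 4 \left(-4 + 4 \cdot 9\right) = \left(-50\right) 48 \left(-4 + 36\right) = \left(-2400\right) 32 = -76800$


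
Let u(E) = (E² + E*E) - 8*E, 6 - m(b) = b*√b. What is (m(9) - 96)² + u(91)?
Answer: 29523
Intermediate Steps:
m(b) = 6 - b^(3/2) (m(b) = 6 - b*√b = 6 - b^(3/2))
u(E) = -8*E + 2*E² (u(E) = (E² + E²) - 8*E = 2*E² - 8*E = -8*E + 2*E²)
(m(9) - 96)² + u(91) = ((6 - 9^(3/2)) - 96)² + 2*91*(-4 + 91) = ((6 - 1*27) - 96)² + 2*91*87 = ((6 - 27) - 96)² + 15834 = (-21 - 96)² + 15834 = (-117)² + 15834 = 13689 + 15834 = 29523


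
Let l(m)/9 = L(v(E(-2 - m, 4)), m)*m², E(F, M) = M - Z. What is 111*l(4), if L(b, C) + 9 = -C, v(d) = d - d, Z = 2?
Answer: -207792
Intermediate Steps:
E(F, M) = -2 + M (E(F, M) = M - 1*2 = M - 2 = -2 + M)
v(d) = 0
L(b, C) = -9 - C
l(m) = 9*m²*(-9 - m) (l(m) = 9*((-9 - m)*m²) = 9*(m²*(-9 - m)) = 9*m²*(-9 - m))
111*l(4) = 111*(9*4²*(-9 - 1*4)) = 111*(9*16*(-9 - 4)) = 111*(9*16*(-13)) = 111*(-1872) = -207792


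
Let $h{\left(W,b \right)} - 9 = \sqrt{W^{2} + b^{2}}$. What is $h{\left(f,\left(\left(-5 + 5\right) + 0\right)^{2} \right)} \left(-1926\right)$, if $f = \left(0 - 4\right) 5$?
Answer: $-55854$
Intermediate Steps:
$f = -20$ ($f = \left(-4\right) 5 = -20$)
$h{\left(W,b \right)} = 9 + \sqrt{W^{2} + b^{2}}$
$h{\left(f,\left(\left(-5 + 5\right) + 0\right)^{2} \right)} \left(-1926\right) = \left(9 + \sqrt{\left(-20\right)^{2} + \left(\left(\left(-5 + 5\right) + 0\right)^{2}\right)^{2}}\right) \left(-1926\right) = \left(9 + \sqrt{400 + \left(\left(0 + 0\right)^{2}\right)^{2}}\right) \left(-1926\right) = \left(9 + \sqrt{400 + \left(0^{2}\right)^{2}}\right) \left(-1926\right) = \left(9 + \sqrt{400 + 0^{2}}\right) \left(-1926\right) = \left(9 + \sqrt{400 + 0}\right) \left(-1926\right) = \left(9 + \sqrt{400}\right) \left(-1926\right) = \left(9 + 20\right) \left(-1926\right) = 29 \left(-1926\right) = -55854$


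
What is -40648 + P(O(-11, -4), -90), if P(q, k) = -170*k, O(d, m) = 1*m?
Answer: -25348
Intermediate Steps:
O(d, m) = m
-40648 + P(O(-11, -4), -90) = -40648 - 170*(-90) = -40648 + 15300 = -25348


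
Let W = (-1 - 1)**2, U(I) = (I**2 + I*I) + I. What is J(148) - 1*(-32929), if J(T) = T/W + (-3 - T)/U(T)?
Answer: 1449053345/43956 ≈ 32966.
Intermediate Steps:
U(I) = I + 2*I**2 (U(I) = (I**2 + I**2) + I = 2*I**2 + I = I + 2*I**2)
W = 4 (W = (-2)**2 = 4)
J(T) = T/4 + (-3 - T)/(T*(1 + 2*T)) (J(T) = T/4 + (-3 - T)/((T*(1 + 2*T))) = T*(1/4) + (-3 - T)*(1/(T*(1 + 2*T))) = T/4 + (-3 - T)/(T*(1 + 2*T)))
J(148) - 1*(-32929) = (-3 + (1/2)*148**3 - 1*148 + (1/4)*148**2)/(148*(1 + 2*148)) - 1*(-32929) = (-3 + (1/2)*3241792 - 148 + (1/4)*21904)/(148*(1 + 296)) + 32929 = (1/148)*(-3 + 1620896 - 148 + 5476)/297 + 32929 = (1/148)*(1/297)*1626221 + 32929 = 1626221/43956 + 32929 = 1449053345/43956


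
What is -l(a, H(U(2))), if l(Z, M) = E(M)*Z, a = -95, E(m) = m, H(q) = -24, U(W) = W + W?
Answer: -2280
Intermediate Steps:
U(W) = 2*W
l(Z, M) = M*Z
-l(a, H(U(2))) = -(-24)*(-95) = -1*2280 = -2280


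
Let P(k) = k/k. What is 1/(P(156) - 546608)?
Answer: -1/546607 ≈ -1.8295e-6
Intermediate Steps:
P(k) = 1
1/(P(156) - 546608) = 1/(1 - 546608) = 1/(-546607) = -1/546607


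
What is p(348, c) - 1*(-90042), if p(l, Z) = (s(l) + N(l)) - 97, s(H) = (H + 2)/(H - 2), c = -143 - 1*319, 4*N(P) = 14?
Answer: 31122531/346 ≈ 89950.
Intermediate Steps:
N(P) = 7/2 (N(P) = (1/4)*14 = 7/2)
c = -462 (c = -143 - 319 = -462)
s(H) = (2 + H)/(-2 + H)
p(l, Z) = -187/2 + (2 + l)/(-2 + l) (p(l, Z) = ((2 + l)/(-2 + l) + 7/2) - 97 = (7/2 + (2 + l)/(-2 + l)) - 97 = -187/2 + (2 + l)/(-2 + l))
p(348, c) - 1*(-90042) = (378 - 185*348)/(2*(-2 + 348)) - 1*(-90042) = (1/2)*(378 - 64380)/346 + 90042 = (1/2)*(1/346)*(-64002) + 90042 = -32001/346 + 90042 = 31122531/346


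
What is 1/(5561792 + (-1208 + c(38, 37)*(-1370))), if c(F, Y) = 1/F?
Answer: 19/105650411 ≈ 1.7984e-7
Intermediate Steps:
1/(5561792 + (-1208 + c(38, 37)*(-1370))) = 1/(5561792 + (-1208 - 1370/38)) = 1/(5561792 + (-1208 + (1/38)*(-1370))) = 1/(5561792 + (-1208 - 685/19)) = 1/(5561792 - 23637/19) = 1/(105650411/19) = 19/105650411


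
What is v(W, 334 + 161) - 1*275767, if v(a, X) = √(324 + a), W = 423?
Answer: -275767 + 3*√83 ≈ -2.7574e+5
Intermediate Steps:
v(W, 334 + 161) - 1*275767 = √(324 + 423) - 1*275767 = √747 - 275767 = 3*√83 - 275767 = -275767 + 3*√83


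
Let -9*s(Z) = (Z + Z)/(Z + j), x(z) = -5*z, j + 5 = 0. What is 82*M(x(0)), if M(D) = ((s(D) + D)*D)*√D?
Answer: 0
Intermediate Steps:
j = -5 (j = -5 + 0 = -5)
s(Z) = -2*Z/(9*(-5 + Z)) (s(Z) = -(Z + Z)/(9*(Z - 5)) = -2*Z/(9*(-5 + Z)))
M(D) = D^(3/2)*(D - 2*D/(-45 + 9*D)) (M(D) = ((-2*D/(-45 + 9*D) + D)*D)*√D = ((D - 2*D/(-45 + 9*D))*D)*√D = (D*(D - 2*D/(-45 + 9*D)))*√D = D^(3/2)*(D - 2*D/(-45 + 9*D)))
82*M(x(0)) = 82*((-5*0)^(5/2)*(-47/9 - 5*0)/(-5 - 5*0)) = 82*(0^(5/2)*(-47/9 + 0)/(-5 + 0)) = 82*(0*(-47/9)/(-5)) = 82*(0*(-⅕)*(-47/9)) = 82*0 = 0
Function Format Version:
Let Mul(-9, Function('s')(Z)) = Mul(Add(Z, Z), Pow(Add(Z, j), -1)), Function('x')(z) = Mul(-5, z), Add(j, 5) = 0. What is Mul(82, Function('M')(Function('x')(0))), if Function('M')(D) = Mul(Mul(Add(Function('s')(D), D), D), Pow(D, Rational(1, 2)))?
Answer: 0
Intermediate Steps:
j = -5 (j = Add(-5, 0) = -5)
Function('s')(Z) = Mul(Rational(-2, 9), Z, Pow(Add(-5, Z), -1)) (Function('s')(Z) = Mul(Rational(-1, 9), Mul(Add(Z, Z), Pow(Add(Z, -5), -1))) = Mul(Rational(-1, 9), Mul(Mul(2, Z), Pow(Add(-5, Z), -1))) = Mul(Rational(-1, 9), Mul(2, Z, Pow(Add(-5, Z), -1))) = Mul(Rational(-2, 9), Z, Pow(Add(-5, Z), -1)))
Function('M')(D) = Mul(Pow(D, Rational(3, 2)), Add(D, Mul(-2, D, Pow(Add(-45, Mul(9, D)), -1)))) (Function('M')(D) = Mul(Mul(Add(Mul(-2, D, Pow(Add(-45, Mul(9, D)), -1)), D), D), Pow(D, Rational(1, 2))) = Mul(Mul(Add(D, Mul(-2, D, Pow(Add(-45, Mul(9, D)), -1))), D), Pow(D, Rational(1, 2))) = Mul(Mul(D, Add(D, Mul(-2, D, Pow(Add(-45, Mul(9, D)), -1)))), Pow(D, Rational(1, 2))) = Mul(Pow(D, Rational(3, 2)), Add(D, Mul(-2, D, Pow(Add(-45, Mul(9, D)), -1)))))
Mul(82, Function('M')(Function('x')(0))) = Mul(82, Mul(Pow(Mul(-5, 0), Rational(5, 2)), Pow(Add(-5, Mul(-5, 0)), -1), Add(Rational(-47, 9), Mul(-5, 0)))) = Mul(82, Mul(Pow(0, Rational(5, 2)), Pow(Add(-5, 0), -1), Add(Rational(-47, 9), 0))) = Mul(82, Mul(0, Pow(-5, -1), Rational(-47, 9))) = Mul(82, Mul(0, Rational(-1, 5), Rational(-47, 9))) = Mul(82, 0) = 0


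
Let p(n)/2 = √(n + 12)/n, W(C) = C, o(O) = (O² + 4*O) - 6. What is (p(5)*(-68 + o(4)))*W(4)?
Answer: -336*√17/5 ≈ -277.07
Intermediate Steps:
o(O) = -6 + O² + 4*O
p(n) = 2*√(12 + n)/n (p(n) = 2*(√(n + 12)/n) = 2*(√(12 + n)/n) = 2*√(12 + n)/n)
(p(5)*(-68 + o(4)))*W(4) = ((2*√(12 + 5)/5)*(-68 + (-6 + 4² + 4*4)))*4 = ((2*(⅕)*√17)*(-68 + (-6 + 16 + 16)))*4 = ((2*√17/5)*(-68 + 26))*4 = ((2*√17/5)*(-42))*4 = -84*√17/5*4 = -336*√17/5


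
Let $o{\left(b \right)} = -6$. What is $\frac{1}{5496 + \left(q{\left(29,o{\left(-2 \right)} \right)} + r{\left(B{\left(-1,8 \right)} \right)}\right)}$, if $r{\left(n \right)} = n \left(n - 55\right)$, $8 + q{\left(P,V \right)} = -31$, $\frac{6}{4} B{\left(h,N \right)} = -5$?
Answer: $\frac{9}{50863} \approx 0.00017695$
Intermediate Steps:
$B{\left(h,N \right)} = - \frac{10}{3}$ ($B{\left(h,N \right)} = \frac{2}{3} \left(-5\right) = - \frac{10}{3}$)
$q{\left(P,V \right)} = -39$ ($q{\left(P,V \right)} = -8 - 31 = -39$)
$r{\left(n \right)} = n \left(-55 + n\right)$
$\frac{1}{5496 + \left(q{\left(29,o{\left(-2 \right)} \right)} + r{\left(B{\left(-1,8 \right)} \right)}\right)} = \frac{1}{5496 - \left(39 + \frac{10 \left(-55 - \frac{10}{3}\right)}{3}\right)} = \frac{1}{5496 - - \frac{1399}{9}} = \frac{1}{5496 + \left(-39 + \frac{1750}{9}\right)} = \frac{1}{5496 + \frac{1399}{9}} = \frac{1}{\frac{50863}{9}} = \frac{9}{50863}$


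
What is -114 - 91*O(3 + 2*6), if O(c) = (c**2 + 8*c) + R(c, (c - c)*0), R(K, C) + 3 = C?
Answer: -31236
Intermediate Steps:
R(K, C) = -3 + C
O(c) = -3 + c**2 + 8*c (O(c) = (c**2 + 8*c) + (-3 + (c - c)*0) = (c**2 + 8*c) + (-3 + 0*0) = (c**2 + 8*c) + (-3 + 0) = (c**2 + 8*c) - 3 = -3 + c**2 + 8*c)
-114 - 91*O(3 + 2*6) = -114 - 91*(-3 + (3 + 2*6)**2 + 8*(3 + 2*6)) = -114 - 91*(-3 + (3 + 12)**2 + 8*(3 + 12)) = -114 - 91*(-3 + 15**2 + 8*15) = -114 - 91*(-3 + 225 + 120) = -114 - 91*342 = -114 - 31122 = -31236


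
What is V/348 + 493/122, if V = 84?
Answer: 15151/3538 ≈ 4.2824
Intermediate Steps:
V/348 + 493/122 = 84/348 + 493/122 = 84*(1/348) + 493*(1/122) = 7/29 + 493/122 = 15151/3538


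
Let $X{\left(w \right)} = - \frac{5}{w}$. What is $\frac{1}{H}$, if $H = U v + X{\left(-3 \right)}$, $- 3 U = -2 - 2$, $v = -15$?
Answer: $- \frac{3}{55} \approx -0.054545$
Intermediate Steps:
$U = \frac{4}{3}$ ($U = - \frac{-2 - 2}{3} = \left(- \frac{1}{3}\right) \left(-4\right) = \frac{4}{3} \approx 1.3333$)
$H = - \frac{55}{3}$ ($H = \frac{4}{3} \left(-15\right) - \frac{5}{-3} = -20 - - \frac{5}{3} = -20 + \frac{5}{3} = - \frac{55}{3} \approx -18.333$)
$\frac{1}{H} = \frac{1}{- \frac{55}{3}} = - \frac{3}{55}$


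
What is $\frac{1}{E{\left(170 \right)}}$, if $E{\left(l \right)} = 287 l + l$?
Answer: $\frac{1}{48960} \approx 2.0425 \cdot 10^{-5}$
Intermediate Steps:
$E{\left(l \right)} = 288 l$
$\frac{1}{E{\left(170 \right)}} = \frac{1}{288 \cdot 170} = \frac{1}{48960}$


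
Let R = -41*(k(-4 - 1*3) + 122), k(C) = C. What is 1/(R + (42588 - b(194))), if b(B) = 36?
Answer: 1/37837 ≈ 2.6429e-5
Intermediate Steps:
R = -4715 (R = -41*((-4 - 1*3) + 122) = -41*((-4 - 3) + 122) = -41*(-7 + 122) = -41*115 = -4715)
1/(R + (42588 - b(194))) = 1/(-4715 + (42588 - 1*36)) = 1/(-4715 + (42588 - 36)) = 1/(-4715 + 42552) = 1/37837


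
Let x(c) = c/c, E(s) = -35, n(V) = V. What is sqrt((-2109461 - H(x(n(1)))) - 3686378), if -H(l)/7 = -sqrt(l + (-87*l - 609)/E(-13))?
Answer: sqrt(-144895975 - 5*sqrt(25585))/5 ≈ 2407.5*I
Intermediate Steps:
x(c) = 1
H(l) = 7*sqrt(87/5 + 122*l/35) (H(l) = -(-7)*sqrt(l + (-87*l - 609)/(-35)) = -(-7)*sqrt(l + (-609 - 87*l)*(-1/35)) = -(-7)*sqrt(l + (87/5 + 87*l/35)) = -(-7)*sqrt(87/5 + 122*l/35) = 7*sqrt(87/5 + 122*l/35))
sqrt((-2109461 - H(x(n(1)))) - 3686378) = sqrt((-2109461 - sqrt(21315 + 4270*1)/5) - 3686378) = sqrt((-2109461 - sqrt(21315 + 4270)/5) - 3686378) = sqrt((-2109461 - sqrt(25585)/5) - 3686378) = sqrt(-5795839 - sqrt(25585)/5)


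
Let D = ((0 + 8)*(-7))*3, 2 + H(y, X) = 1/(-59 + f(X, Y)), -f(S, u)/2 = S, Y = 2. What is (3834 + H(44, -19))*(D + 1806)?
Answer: 6276738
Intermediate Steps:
f(S, u) = -2*S
H(y, X) = -2 + 1/(-59 - 2*X)
D = -168 (D = (8*(-7))*3 = -56*3 = -168)
(3834 + H(44, -19))*(D + 1806) = (3834 + (-119 - 4*(-19))/(59 + 2*(-19)))*(-168 + 1806) = (3834 + (-119 + 76)/(59 - 38))*1638 = (3834 - 43/21)*1638 = (80471/21)*1638 = 6276738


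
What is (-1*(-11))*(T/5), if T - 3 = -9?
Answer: -66/5 ≈ -13.200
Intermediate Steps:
T = -6 (T = 3 - 9 = -6)
(-1*(-11))*(T/5) = (-1*(-11))*(-6/5) = 11*(-6*⅕) = 11*(-6/5) = -66/5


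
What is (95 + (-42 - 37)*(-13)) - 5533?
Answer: -4411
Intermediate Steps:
(95 + (-42 - 37)*(-13)) - 5533 = (95 - 79*(-13)) - 5533 = (95 + 1027) - 5533 = 1122 - 5533 = -4411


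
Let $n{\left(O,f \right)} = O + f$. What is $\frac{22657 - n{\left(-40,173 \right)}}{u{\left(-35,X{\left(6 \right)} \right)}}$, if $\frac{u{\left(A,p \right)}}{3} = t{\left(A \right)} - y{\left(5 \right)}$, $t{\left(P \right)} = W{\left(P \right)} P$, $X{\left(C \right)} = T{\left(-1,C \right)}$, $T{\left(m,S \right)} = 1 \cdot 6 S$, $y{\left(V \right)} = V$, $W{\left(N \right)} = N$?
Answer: $\frac{1877}{305} \approx 6.1541$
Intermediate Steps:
$T{\left(m,S \right)} = 6 S$
$X{\left(C \right)} = 6 C$
$t{\left(P \right)} = P^{2}$ ($t{\left(P \right)} = P P = P^{2}$)
$u{\left(A,p \right)} = -15 + 3 A^{2}$ ($u{\left(A,p \right)} = 3 \left(A^{2} - 5\right) = 3 \left(-5 + A^{2}\right) = -15 + 3 A^{2}$)
$\frac{22657 - n{\left(-40,173 \right)}}{u{\left(-35,X{\left(6 \right)} \right)}} = \frac{22657 - \left(-40 + 173\right)}{-15 + 3 \left(-35\right)^{2}} = \frac{22657 - 133}{-15 + 3 \cdot 1225} = \frac{22657 - 133}{-15 + 3675} = \frac{22524}{3660} = 22524 \cdot \frac{1}{3660} = \frac{1877}{305}$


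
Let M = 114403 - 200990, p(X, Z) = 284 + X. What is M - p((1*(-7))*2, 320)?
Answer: -86857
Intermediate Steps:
M = -86587
M - p((1*(-7))*2, 320) = -86587 - (284 + (1*(-7))*2) = -86587 - (284 - 7*2) = -86587 - (284 - 14) = -86587 - 1*270 = -86587 - 270 = -86857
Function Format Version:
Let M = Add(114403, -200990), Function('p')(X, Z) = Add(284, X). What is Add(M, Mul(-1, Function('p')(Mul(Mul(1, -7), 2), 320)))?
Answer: -86857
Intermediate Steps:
M = -86587
Add(M, Mul(-1, Function('p')(Mul(Mul(1, -7), 2), 320))) = Add(-86587, Mul(-1, Add(284, Mul(Mul(1, -7), 2)))) = Add(-86587, Mul(-1, Add(284, Mul(-7, 2)))) = Add(-86587, Mul(-1, Add(284, -14))) = Add(-86587, Mul(-1, 270)) = Add(-86587, -270) = -86857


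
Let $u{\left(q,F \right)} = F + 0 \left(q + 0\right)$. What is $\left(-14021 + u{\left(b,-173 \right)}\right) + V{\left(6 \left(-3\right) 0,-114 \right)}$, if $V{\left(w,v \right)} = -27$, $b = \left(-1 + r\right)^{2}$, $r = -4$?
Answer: $-14221$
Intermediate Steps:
$b = 25$ ($b = \left(-1 - 4\right)^{2} = \left(-5\right)^{2} = 25$)
$u{\left(q,F \right)} = F$ ($u{\left(q,F \right)} = F + 0 q = F + 0 = F$)
$\left(-14021 + u{\left(b,-173 \right)}\right) + V{\left(6 \left(-3\right) 0,-114 \right)} = \left(-14021 - 173\right) - 27 = -14194 - 27 = -14221$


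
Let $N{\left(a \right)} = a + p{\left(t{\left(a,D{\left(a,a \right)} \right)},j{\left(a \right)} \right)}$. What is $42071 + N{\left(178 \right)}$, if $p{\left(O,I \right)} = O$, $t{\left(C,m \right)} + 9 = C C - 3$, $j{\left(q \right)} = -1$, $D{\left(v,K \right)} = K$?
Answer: $73921$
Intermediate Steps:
$t{\left(C,m \right)} = -12 + C^{2}$ ($t{\left(C,m \right)} = -9 + \left(C C - 3\right) = -9 + \left(C^{2} - 3\right) = -9 + \left(-3 + C^{2}\right) = -12 + C^{2}$)
$N{\left(a \right)} = -12 + a + a^{2}$ ($N{\left(a \right)} = a + \left(-12 + a^{2}\right) = -12 + a + a^{2}$)
$42071 + N{\left(178 \right)} = 42071 + \left(-12 + 178 + 178^{2}\right) = 42071 + \left(-12 + 178 + 31684\right) = 42071 + 31850 = 73921$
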